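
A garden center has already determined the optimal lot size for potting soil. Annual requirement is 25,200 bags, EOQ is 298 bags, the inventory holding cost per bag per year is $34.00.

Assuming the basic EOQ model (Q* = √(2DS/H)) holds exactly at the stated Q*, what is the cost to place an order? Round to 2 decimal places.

EOQ relation: Q² = 2DS/H, so rearrange for the unknown.
S = Q²H / (2D) = 298² × 34 / (2 × 25,200) = 59.9075

$59.91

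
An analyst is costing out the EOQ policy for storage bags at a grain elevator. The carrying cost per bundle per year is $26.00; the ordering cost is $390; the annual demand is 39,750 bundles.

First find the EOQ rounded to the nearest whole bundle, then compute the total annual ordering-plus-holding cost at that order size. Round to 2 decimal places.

$28,392.43

Optimal lot size Q* = (2 × 39,750 × $390 / $26)^½ ≈ 1,092.02 → Q = 1,092 bundles
Annual ordering cost = (D/Q)·S = (39,750/1,092) × 390 = $14,196.43
Annual holding cost  = (Q/2)·H = (1,092/2) × 26 = $14,196.00
Total = $14,196.43 + $14,196.00 = $28,392.43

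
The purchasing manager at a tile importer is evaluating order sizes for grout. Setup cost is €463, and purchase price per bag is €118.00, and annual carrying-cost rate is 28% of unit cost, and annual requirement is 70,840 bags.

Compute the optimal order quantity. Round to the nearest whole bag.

Carrying cost H = €118 × 28% = €33.0400/bag/yr
Q* = √(2·D·S / H) = √(2·70,840·463 / 33.04) = √1,985,406.8 ≈ 1,409.04

1,409 bags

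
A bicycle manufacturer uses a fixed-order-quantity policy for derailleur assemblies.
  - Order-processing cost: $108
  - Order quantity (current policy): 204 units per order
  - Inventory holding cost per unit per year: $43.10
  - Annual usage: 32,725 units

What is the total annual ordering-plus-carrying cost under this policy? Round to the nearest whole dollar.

$21,721

Ordering: D/Q × S = 32,725/204 × $108 = $17,325.00
Holding:  Q/2 × H = 204/2 × $43.1 = $4,396.20
Total = $17,325.00 + $4,396.20 = $21,721.20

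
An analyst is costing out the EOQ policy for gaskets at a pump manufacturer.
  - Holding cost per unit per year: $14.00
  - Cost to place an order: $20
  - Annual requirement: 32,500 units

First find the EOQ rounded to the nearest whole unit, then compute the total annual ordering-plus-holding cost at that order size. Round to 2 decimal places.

2DS/H = 2·32,500·20/14 = 92,857.14
EOQ = √92,857.14 ≈ 304.72 → Q = 305 units
Orders/yr = 32,500/305 = 106.557; ordering cost = 106.557 × $20 = $2,131.15
Average inventory = 305/2 = 152.5; holding cost = 152.5 × $14 = $2,135.00
Total = $2,131.15 + $2,135.00 = $4,266.15

$4,266.15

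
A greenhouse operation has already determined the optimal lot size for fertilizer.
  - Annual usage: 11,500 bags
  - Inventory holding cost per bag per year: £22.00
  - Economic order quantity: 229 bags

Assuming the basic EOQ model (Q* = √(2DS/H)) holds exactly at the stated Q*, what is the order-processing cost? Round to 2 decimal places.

£50.16

EOQ relation: Q² = 2DS/H, so rearrange for the unknown.
S = Q²H / (2D) = 229² × 22 / (2 × 11,500) = 50.1610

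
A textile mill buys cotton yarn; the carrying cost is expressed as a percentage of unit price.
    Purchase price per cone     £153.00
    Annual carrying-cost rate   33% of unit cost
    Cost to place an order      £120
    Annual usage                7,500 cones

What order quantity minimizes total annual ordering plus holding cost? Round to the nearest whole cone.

Holding cost per cone per year: H = 33% × £153 = £50.4900
EOQ = √(2DS/H) = √(2 × 7,500 × 120 / 50.49)
    = √(35,650.62) ≈ 188.81

189 cones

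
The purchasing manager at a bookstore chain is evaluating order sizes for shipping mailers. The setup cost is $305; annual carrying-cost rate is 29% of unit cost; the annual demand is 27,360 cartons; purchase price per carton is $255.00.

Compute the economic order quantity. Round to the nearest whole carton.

475 cartons

Holding cost per carton per year: H = 29% × $255 = $73.9500
Q* = √(2·D·S / H) = √(2·27,360·305 / 73.95) = √225,687.6 ≈ 475.07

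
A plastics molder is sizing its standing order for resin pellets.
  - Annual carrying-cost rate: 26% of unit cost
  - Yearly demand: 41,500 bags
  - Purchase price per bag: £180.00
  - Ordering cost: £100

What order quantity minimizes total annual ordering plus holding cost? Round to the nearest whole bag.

Carrying cost H = £180 × 26% = £46.8000/bag/yr
Q* = √(2·D·S / H) = √(2·41,500·100 / 46.8) = √177,350.4 ≈ 421.13

421 bags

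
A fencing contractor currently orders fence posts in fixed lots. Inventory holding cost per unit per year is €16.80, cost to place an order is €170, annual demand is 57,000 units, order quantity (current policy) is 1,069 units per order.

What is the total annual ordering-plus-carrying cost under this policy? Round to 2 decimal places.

Annual ordering cost = (D/Q)·S = (57,000/1,069) × 170 = €9,064.55
Annual holding cost  = (Q/2)·H = (1,069/2) × 16.8 = €8,979.60
Total = €9,064.55 + €8,979.60 = €18,044.15

€18,044.15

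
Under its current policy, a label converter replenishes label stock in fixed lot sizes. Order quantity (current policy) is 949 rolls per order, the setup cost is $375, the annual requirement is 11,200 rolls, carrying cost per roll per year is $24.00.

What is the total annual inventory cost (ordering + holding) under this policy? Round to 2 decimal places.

Ordering: D/Q × S = 11,200/949 × $375 = $4,425.71
Holding:  Q/2 × H = 949/2 × $24 = $11,388.00
Total = $4,425.71 + $11,388.00 = $15,813.71

$15,813.71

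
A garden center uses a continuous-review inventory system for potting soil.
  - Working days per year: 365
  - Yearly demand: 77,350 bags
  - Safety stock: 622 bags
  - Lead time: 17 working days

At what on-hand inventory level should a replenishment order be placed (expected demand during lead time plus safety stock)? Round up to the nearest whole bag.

Daily demand d = 77,350 / 365 = 211.918 bags/day
Demand during lead time = 211.918 × 17 = 3,602.60
Reorder point = 3,602.60 + 622 = 4,224.60 → round up

4,225 bags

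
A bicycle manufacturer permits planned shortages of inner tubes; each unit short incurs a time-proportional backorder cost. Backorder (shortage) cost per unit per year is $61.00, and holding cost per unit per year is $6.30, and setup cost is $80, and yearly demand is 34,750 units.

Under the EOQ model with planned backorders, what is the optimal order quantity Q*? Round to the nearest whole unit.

Basic EOQ = √(2·34,750·80/6.3) = 939.436
Backorder adjustment √((H+b)/b) = √((6.3+61)/61) = 1.0504
Q* = 939.436 × 1.0504 ≈ 986.76

987 units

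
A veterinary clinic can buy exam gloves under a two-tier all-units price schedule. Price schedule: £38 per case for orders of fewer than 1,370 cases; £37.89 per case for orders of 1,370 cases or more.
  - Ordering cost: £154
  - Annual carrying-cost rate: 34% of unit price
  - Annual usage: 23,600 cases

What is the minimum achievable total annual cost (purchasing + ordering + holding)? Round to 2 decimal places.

H₁ = 34%×£38 = £12.9200;  H₂ = 34%×£37.89 = £12.8826
EOQ₁ = √(2×23,600×154/12.9200) = 750.07  (< 1,370, feasible at tier 1)
EOQ₂ = √(2×23,600×154/12.8826) = 751.16  (< 1,370 → use Q = 1,370 at tier-2 price)
TC(tier 1 (EOQ₁), Q≈750.1) = £906,490.87
TC(tier 2, Q≈1,370.0) = £905,681.43
Minimum at tier 2: £905,681.43

£905,681.43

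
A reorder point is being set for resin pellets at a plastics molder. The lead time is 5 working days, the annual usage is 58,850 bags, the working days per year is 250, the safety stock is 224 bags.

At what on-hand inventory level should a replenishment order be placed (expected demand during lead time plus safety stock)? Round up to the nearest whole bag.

1,401 bags

Daily demand d = 58,850 / 250 = 235.400 bags/day
Demand during lead time = 235.400 × 5 = 1,177.00
Reorder point = 1,177.00 + 224 = 1,401.00 → round up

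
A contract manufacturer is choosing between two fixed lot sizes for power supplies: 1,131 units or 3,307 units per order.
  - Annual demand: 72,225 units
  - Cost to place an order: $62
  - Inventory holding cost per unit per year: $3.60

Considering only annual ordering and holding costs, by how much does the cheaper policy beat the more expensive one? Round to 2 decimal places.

TC(Q) = (D/Q)S + (Q/2)H
TC(1,131) = (72,225/1,131)×62 + (1,131/2)×3.6 = $5,995.08
TC(3,307) = (72,225/3,307)×62 + (3,307/2)×3.6 = $7,306.68
|ΔTC| = |$5,995.08 − $7,306.68| = $1,311.60

$1,311.60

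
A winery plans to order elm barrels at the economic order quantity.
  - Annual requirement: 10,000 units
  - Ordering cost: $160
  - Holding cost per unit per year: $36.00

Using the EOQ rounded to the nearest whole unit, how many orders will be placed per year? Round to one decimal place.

33.6 orders per year

Q* = √(2·D·S / H) = √(2·10,000·160 / 36) = √88,888.9 ≈ 298.14 → Q = 298
N = D/Q = 10,000/298 ≈ 33.557 orders/yr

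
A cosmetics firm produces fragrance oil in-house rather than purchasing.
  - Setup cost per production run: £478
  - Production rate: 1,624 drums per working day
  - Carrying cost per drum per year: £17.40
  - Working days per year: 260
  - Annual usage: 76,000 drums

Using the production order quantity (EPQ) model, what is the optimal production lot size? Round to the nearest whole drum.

Daily demand d = 76,000/260 = 292.308; p = 1624; 1 − d/p = 0.82001
EPQ = √(2DS / (H(1 − d/p)))
    = √(2 × 76,000 × 478 / (17.4 × 0.82001)) ≈ 2,256.59

2,257 drums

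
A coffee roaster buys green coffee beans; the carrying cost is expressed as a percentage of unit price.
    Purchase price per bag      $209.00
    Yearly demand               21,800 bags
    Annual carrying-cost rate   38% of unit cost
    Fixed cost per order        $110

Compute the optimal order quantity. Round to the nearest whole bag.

246 bags

Holding cost per bag per year: H = 38% × $209 = $79.4200
EOQ = √(2DS/H) = √(2 × 21,800 × 110 / 79.42)
    = √(60,387.81) ≈ 245.74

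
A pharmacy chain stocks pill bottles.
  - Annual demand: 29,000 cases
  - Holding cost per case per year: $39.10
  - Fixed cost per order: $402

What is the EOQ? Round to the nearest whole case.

Q* = √(2·D·S / H) = √(2·29,000·402 / 39.1) = √596,317.1 ≈ 772.22

772 cases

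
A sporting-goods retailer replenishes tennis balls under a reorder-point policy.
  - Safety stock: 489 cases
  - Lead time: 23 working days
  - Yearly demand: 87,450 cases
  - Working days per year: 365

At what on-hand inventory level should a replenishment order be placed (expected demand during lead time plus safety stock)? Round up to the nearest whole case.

Daily demand d = 87,450 / 365 = 239.589 cases/day
Demand during lead time = 239.589 × 23 = 5,510.55
Reorder point = 5,510.55 + 489 = 5,999.55 → round up

6,000 cases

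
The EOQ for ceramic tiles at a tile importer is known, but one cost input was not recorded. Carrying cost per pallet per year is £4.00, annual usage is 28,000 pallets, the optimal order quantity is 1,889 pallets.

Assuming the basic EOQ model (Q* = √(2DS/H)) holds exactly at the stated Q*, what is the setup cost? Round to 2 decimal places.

£254.88

Since Q* = (2DS/H)^½, squaring gives Q*²·H = 2DS.
S = Q²H / (2D) = 1,889² × 4 / (2 × 28,000) = 254.8801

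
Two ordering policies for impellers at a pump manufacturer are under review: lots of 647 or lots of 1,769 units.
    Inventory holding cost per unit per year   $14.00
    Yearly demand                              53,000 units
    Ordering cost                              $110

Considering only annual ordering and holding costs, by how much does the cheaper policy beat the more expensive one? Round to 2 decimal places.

$2,138.83

TC(Q) = (D/Q)S + (Q/2)H
TC(647) = (53,000/647)×110 + (647/2)×14 = $13,539.82
TC(1,769) = (53,000/1,769)×110 + (1,769/2)×14 = $15,678.65
Lots of 647 are cheaper by $2,138.83.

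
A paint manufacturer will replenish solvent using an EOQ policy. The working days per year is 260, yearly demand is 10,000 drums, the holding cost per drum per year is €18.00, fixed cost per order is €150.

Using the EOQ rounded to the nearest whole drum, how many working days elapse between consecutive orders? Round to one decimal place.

2DS/H = 2·10,000·150/18 = 166,666.67
EOQ = √166,666.67 ≈ 408.25 → Q = 408 drums
Cycle time = (working days × Q)/D = (260 × 408) / 10,000 = 10.608 days

10.6 days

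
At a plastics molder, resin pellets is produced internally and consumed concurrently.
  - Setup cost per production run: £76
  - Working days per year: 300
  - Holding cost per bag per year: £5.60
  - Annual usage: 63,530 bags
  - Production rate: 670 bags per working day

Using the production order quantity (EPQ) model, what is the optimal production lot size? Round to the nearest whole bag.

1,588 bags

Daily demand d = 63,530/300 = 211.767; p = 670; 1 − d/p = 0.68393
EPQ = √(2DS / (H(1 − d/p)))
    = √(2 × 63,530 × 76 / (5.6 × 0.68393)) ≈ 1,587.86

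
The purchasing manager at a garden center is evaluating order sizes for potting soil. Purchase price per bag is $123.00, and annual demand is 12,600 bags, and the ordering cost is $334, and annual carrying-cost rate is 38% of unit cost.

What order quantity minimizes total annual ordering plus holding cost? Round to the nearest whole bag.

424 bags

Carrying cost H = $123 × 38% = $46.7400/bag/yr
2DS/H = 2·12,600·334/46.74 = 180,077.02
EOQ = √180,077.02 ≈ 424.35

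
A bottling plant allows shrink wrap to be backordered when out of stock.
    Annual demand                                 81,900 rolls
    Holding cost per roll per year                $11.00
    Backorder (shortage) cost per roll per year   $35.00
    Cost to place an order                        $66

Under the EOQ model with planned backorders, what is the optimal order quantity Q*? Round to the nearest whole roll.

1,137 rolls

Q* = √(2DS/H) · √((H + b)/b)
   = √(2 × 81,900 × 66 / 11) · √((11 + 35) / 35)
   = 991.363 × 1.1464 ≈ 1,136.52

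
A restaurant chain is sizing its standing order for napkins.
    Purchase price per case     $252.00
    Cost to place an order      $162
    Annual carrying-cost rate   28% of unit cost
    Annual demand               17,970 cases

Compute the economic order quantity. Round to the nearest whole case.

Carrying cost H = $252 × 28% = $70.5600/case/yr
Optimal lot size Q* = (2 × 17,970 × $162 / $70.56)^½ ≈ 287.25

287 cases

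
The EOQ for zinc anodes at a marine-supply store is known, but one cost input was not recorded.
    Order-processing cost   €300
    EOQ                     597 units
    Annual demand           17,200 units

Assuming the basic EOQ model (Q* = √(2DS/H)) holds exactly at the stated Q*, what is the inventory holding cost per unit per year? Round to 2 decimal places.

€28.96

EOQ relation: Q² = 2DS/H, so rearrange for the unknown.
H = 2DS / Q² = 2 × 17,200 × 300 / 597² = 28.9555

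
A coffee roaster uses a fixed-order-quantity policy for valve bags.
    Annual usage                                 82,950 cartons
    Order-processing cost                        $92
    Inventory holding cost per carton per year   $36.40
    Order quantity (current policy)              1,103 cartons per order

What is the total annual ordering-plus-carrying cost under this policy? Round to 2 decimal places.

$26,993.37

Orders/yr = 82,950/1,103 = 75.204; ordering cost = 75.204 × $92 = $6,918.77
Average inventory = 1,103/2 = 551.5; holding cost = 551.5 × $36.4 = $20,074.60
Total = $6,918.77 + $20,074.60 = $26,993.37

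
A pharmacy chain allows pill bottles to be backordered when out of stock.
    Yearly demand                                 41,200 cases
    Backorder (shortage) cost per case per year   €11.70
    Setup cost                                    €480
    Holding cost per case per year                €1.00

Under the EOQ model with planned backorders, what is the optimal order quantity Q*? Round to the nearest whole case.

6,552 cases

Basic EOQ = √(2·41,200·480/1) = 6,289.038
Backorder adjustment √((H+b)/b) = √((1+11.7)/11.7) = 1.0419
Q* = 6,289.038 × 1.0419 ≈ 6,552.29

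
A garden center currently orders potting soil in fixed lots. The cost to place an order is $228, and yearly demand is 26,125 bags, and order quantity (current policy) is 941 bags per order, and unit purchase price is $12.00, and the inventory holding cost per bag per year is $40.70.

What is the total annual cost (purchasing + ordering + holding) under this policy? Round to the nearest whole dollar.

Ordering: D/Q × S = 26,125/941 × $228 = $6,329.97
Holding:  Q/2 × H = 941/2 × $40.7 = $19,149.35
Purchase cost = D·C = 26,125 × 12 = $313,500.00
Total = $6,329.97 + $19,149.35 + $313,500.00 = $338,979.32

$338,979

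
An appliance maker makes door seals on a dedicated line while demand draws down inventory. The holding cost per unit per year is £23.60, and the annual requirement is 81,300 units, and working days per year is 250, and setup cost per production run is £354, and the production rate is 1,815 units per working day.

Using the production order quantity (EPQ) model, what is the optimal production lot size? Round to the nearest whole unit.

Daily demand d = 81,300/250 = 325.200; p = 1815; 1 − d/p = 0.82083
EPQ = √(2DS / (H(1 − d/p)))
    = √(2 × 81,300 × 354 / (23.6 × 0.82083)) ≈ 1,723.77

1,724 units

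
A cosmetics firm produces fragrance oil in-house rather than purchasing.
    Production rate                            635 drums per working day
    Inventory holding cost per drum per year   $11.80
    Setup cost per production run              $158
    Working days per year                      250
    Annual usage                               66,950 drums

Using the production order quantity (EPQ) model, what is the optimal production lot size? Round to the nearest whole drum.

1,761 drums

d = 66,950/250 = 267.8000 drums/day;  effective holding cost H(1 − d/p) = 11.8·(1 − 267.8000/635) = 6.82356
Q* = √(2DS / H_eff) = √(2·66,950·158 / 6.82356) ≈ 1,760.81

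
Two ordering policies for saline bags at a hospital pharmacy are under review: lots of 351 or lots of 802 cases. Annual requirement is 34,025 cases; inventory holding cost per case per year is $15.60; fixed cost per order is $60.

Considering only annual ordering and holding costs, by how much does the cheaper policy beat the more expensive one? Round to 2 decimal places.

$247.07

TC(Q) = (D/Q)S + (Q/2)H
TC(351) = (34,025/351)×60 + (351/2)×15.6 = $8,554.04
TC(802) = (34,025/802)×60 + (802/2)×15.6 = $8,801.11
|ΔTC| = |$8,554.04 − $8,801.11| = $247.07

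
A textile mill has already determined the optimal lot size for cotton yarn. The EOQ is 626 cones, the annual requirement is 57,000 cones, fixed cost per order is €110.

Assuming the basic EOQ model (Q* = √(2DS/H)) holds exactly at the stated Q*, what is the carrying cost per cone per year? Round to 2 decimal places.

Since Q* = (2DS/H)^½, squaring gives Q*²·H = 2DS.
H = 2DS / Q² = 2 × 57,000 × 110 / 626² = 31.9999

€32.00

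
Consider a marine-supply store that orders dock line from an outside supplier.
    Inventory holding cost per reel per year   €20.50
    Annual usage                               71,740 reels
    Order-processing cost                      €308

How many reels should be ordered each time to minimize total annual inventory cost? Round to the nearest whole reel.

1,468 reels

Optimal lot size Q* = (2 × 71,740 × €308 / €20.5)^½ ≈ 1,468.23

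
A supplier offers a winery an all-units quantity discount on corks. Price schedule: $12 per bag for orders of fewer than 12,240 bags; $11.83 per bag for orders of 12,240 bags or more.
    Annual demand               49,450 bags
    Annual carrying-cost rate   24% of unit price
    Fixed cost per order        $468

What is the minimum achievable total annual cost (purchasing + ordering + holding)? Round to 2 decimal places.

$604,260.14

H₁ = 24%×$12 = $2.8800;  H₂ = 24%×$11.83 = $2.8392
EOQ₁ = √(2×49,450×468/2.8800) = 4,008.90  (< 12,240, feasible at tier 1)
EOQ₂ = √(2×49,450×468/2.8392) = 4,037.60  (< 12,240 → use Q = 12,240 at tier-2 price)
TC(tier 1 (EOQ₁), Q≈4,008.9) = $604,945.62
TC(tier 2, Q≈12,240.0) = $604,260.14
Minimum at tier 2: $604,260.14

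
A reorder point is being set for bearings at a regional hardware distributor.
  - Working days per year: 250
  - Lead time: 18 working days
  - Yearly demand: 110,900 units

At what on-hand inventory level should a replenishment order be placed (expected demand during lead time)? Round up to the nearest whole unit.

Daily demand d = 110,900 / 250 = 443.600 units/day
Demand during lead time = 443.600 × 18 = 7,984.80
Reorder point = 7,984.80 → round up

7,985 units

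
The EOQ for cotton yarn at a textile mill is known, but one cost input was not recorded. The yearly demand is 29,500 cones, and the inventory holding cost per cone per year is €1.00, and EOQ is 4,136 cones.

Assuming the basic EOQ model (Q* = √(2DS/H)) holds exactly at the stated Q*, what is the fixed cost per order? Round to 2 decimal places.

€289.94

Since Q* = (2DS/H)^½, squaring gives Q*²·H = 2DS.
S = Q²H / (2D) = 4,136² × 1 / (2 × 29,500) = 289.9406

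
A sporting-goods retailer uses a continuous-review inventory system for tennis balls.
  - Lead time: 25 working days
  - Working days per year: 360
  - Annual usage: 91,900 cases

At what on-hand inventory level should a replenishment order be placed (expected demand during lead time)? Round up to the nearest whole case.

Daily demand d = 91,900 / 360 = 255.278 cases/day
Demand during lead time = 255.278 × 25 = 6,381.94
Reorder point = 6,381.94 → round up

6,382 cases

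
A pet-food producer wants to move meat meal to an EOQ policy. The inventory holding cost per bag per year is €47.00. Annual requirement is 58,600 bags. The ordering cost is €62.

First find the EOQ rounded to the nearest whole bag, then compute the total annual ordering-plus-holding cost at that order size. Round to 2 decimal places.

Q* = √(2·D·S / H) = √(2·58,600·62 / 47) = √154,604.3 ≈ 393.20 → Q = 393 bags
Ordering: D/Q × S = 58,600/393 × €62 = €9,244.78
Holding:  Q/2 × H = 393/2 × €47 = €9,235.50
Total = €9,244.78 + €9,235.50 = €18,480.28

€18,480.28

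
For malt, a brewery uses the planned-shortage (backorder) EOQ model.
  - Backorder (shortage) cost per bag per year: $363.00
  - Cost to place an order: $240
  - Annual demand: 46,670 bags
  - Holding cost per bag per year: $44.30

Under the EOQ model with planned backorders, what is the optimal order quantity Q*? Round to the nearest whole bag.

753 bags

Q* = √(2DS/H) · √((H + b)/b)
   = √(2 × 46,670 × 240 / 44.3) · √((44.3 + 363) / 363)
   = 711.111 × 1.0593 ≈ 753.25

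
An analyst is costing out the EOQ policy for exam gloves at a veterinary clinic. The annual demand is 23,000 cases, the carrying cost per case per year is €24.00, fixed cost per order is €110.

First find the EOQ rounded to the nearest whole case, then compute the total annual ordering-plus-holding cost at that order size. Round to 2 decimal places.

€11,019.98

Q* = √(2·D·S / H) = √(2·23,000·110 / 24) = √210,833.3 ≈ 459.17 → Q = 459 cases
Annual ordering cost = (D/Q)·S = (23,000/459) × 110 = €5,511.98
Annual holding cost  = (Q/2)·H = (459/2) × 24 = €5,508.00
Total = €5,511.98 + €5,508.00 = €11,019.98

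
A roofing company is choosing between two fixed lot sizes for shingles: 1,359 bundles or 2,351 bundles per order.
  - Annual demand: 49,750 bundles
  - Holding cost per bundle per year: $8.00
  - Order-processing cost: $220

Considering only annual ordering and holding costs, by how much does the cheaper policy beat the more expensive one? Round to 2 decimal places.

For each Q, cost = (D/Q)·S + (Q/2)·H.
TC(1,359) = (49,750/1,359)×220 + (1,359/2)×8 = $13,489.72
TC(2,351) = (49,750/2,351)×220 + (2,351/2)×8 = $14,059.47
Cheaper: Q = 1,359.  Difference = $569.75

$569.75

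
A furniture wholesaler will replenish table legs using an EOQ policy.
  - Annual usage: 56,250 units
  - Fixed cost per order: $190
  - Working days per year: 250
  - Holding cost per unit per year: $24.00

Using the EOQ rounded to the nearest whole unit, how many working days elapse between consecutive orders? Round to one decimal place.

EOQ = √(2DS/H) = √(2 × 56,250 × 190 / 24)
    = √(890,625.00) ≈ 943.73 → Q = 944 units
Days between orders = 250 / (D/Q) = 250 / 59.587 ≈ 4.196

4.2 days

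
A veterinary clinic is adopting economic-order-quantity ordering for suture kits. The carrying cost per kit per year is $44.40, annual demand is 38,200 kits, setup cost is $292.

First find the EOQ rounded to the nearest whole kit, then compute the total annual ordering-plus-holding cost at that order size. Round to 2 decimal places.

$31,472.38

EOQ = √(2DS/H) = √(2 × 38,200 × 292 / 44.4)
    = √(502,450.45) ≈ 708.84 → Q = 709 kits
Ordering: D/Q × S = 38,200/709 × $292 = $15,732.58
Holding:  Q/2 × H = 709/2 × $44.4 = $15,739.80
Total = $15,732.58 + $15,739.80 = $31,472.38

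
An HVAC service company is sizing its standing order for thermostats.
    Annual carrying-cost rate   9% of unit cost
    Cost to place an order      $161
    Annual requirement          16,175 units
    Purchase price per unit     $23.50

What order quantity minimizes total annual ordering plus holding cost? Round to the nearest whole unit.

Holding cost per unit per year: H = 9% × $23.5 = $2.1150
EOQ = √(2DS/H) = √(2 × 16,175 × 161 / 2.115)
    = √(2,462,576.83) ≈ 1,569.26

1,569 units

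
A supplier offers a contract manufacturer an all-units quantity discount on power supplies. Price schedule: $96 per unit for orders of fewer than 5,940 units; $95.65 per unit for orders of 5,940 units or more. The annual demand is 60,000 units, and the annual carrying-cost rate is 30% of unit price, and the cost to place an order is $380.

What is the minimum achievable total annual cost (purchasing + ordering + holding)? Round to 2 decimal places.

H₁ = 30%×$96 = $28.8000;  H₂ = 30%×$95.65 = $28.6950
EOQ₁ = √(2×60,000×380/28.8000) = 1,258.31  (< 5,940, feasible at tier 1)
EOQ₂ = √(2×60,000×380/28.6950) = 1,260.61  (< 5,940 → use Q = 5,940 at tier-2 price)
TC(tier 1 (EOQ₁), Q≈1,258.3) = $5,796,239.21
TC(tier 2, Q≈5,940.0) = $5,828,062.53
Minimum at tier 1 (EOQ₁): $5,796,239.21

$5,796,239.21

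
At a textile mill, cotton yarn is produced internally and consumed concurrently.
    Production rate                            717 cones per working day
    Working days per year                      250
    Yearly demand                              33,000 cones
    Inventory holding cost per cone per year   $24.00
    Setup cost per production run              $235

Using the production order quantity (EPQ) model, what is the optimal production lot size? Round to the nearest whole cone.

Daily demand d = 33,000/250 = 132.000; p = 717; 1 − d/p = 0.81590
EPQ = √(2DS / (H(1 − d/p)))
    = √(2 × 33,000 × 235 / (24 × 0.81590)) ≈ 889.98

890 cones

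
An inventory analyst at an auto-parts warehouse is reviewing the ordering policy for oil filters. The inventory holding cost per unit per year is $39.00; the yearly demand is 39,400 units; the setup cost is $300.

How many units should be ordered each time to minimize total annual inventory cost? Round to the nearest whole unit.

779 units

2DS/H = 2·39,400·300/39 = 606,153.85
EOQ = √606,153.85 ≈ 778.56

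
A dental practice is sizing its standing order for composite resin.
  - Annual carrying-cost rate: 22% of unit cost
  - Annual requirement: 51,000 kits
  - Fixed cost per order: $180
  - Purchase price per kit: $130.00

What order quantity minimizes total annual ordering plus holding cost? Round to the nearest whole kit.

801 kits

Carrying cost H = $130 × 22% = $28.6000/kit/yr
Q* = √(2·D·S / H) = √(2·51,000·180 / 28.6) = √641,958.0 ≈ 801.22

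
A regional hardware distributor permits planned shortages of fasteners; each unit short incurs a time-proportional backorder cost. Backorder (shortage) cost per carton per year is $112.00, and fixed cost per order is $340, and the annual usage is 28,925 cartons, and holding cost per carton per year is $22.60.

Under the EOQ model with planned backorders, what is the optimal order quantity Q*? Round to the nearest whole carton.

1,023 cartons

Q* = √(2DS/H) · √((H + b)/b)
   = √(2 × 28,925 × 340 / 22.6) · √((22.6 + 112) / 112)
   = 932.904 × 1.0963 ≈ 1,022.71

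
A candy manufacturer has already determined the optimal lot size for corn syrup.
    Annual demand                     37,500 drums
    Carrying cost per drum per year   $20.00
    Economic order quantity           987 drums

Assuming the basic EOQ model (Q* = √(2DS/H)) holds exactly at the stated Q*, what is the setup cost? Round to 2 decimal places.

$259.78

From Q* = √(2DS/H) ⇒ Q*² = 2DS/H.
S = Q²H / (2D) = 987² × 20 / (2 × 37,500) = 259.7784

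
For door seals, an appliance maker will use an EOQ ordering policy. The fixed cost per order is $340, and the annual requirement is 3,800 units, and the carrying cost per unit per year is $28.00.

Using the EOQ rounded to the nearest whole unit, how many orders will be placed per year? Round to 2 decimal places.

2DS/H = 2·3,800·340/28 = 92,285.71
EOQ = √92,285.71 ≈ 303.79 → Q = 304
N = D/Q = 3,800/304 ≈ 12.500 orders/yr

12.50 orders per year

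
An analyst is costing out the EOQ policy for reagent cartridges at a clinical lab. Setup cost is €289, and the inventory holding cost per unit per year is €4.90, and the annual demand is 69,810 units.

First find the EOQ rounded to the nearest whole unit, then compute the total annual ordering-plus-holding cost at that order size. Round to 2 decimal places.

€14,061.15

EOQ = √(2DS/H) = √(2 × 69,810 × 289 / 4.9)
    = √(8,234,730.61) ≈ 2,869.62 → Q = 2,870 units
Annual ordering cost = (D/Q)·S = (69,810/2,870) × 289 = €7,029.65
Annual holding cost  = (Q/2)·H = (2,870/2) × 4.9 = €7,031.50
Total = €7,029.65 + €7,031.50 = €14,061.15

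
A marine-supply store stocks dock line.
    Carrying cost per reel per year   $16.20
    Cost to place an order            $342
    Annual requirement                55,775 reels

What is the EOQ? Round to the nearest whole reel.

Q* = √(2·D·S / H) = √(2·55,775·342 / 16.2) = √2,354,944.4 ≈ 1,534.58

1,535 reels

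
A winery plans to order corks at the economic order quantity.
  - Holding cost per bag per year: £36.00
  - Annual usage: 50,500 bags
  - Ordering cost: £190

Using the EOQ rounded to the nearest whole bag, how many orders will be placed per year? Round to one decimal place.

Q* = √(2·D·S / H) = √(2·50,500·190 / 36) = √533,055.6 ≈ 730.11 → Q = 730
Orders per year = D/Q = 50,500 / 730 = 69.178

69.2 orders per year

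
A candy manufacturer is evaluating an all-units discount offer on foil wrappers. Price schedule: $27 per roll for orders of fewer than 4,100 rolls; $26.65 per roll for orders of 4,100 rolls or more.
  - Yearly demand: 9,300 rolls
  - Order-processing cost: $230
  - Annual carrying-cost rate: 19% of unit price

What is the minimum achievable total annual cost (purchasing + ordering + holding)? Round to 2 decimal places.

H₁ = 19%×$27 = $5.1300;  H₂ = 19%×$26.65 = $5.0635
EOQ₁ = √(2×9,300×230/5.1300) = 913.19  (< 4,100, feasible at tier 1)
EOQ₂ = √(2×9,300×230/5.0635) = 919.17  (< 4,100 → use Q = 4,100 at tier-2 price)
TC(tier 1 (EOQ₁), Q≈913.2) = $255,784.67
TC(tier 2, Q≈4,100.0) = $258,746.88
Minimum at tier 1 (EOQ₁): $255,784.67

$255,784.67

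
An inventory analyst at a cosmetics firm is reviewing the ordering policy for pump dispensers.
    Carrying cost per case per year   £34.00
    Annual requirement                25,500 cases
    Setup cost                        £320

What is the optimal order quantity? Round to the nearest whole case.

Optimal lot size Q* = (2 × 25,500 × £320 / £34)^½ ≈ 692.82

693 cases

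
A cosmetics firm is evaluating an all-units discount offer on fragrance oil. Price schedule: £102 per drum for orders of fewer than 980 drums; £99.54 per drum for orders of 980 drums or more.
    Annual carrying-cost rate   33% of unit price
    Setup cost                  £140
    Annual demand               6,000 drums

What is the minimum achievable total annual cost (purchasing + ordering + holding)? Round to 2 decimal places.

£614,192.76

H₁ = 33%×£102 = £33.6600;  H₂ = 33%×£99.54 = £32.8482
EOQ₁ = √(2×6,000×140/33.6600) = 223.41  (< 980, feasible at tier 1)
EOQ₂ = √(2×6,000×140/32.8482) = 226.15  (< 980 → use Q = 980 at tier-2 price)
TC(tier 1 (EOQ₁), Q≈223.4) = £619,519.89
TC(tier 2, Q≈980.0) = £614,192.76
Minimum at tier 2: £614,192.76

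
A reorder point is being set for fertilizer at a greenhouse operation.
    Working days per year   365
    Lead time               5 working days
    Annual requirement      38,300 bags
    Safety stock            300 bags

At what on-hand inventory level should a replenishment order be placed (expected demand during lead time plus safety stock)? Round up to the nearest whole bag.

Daily demand d = 38,300 / 365 = 104.932 bags/day
Demand during lead time = 104.932 × 5 = 524.66
Reorder point = 524.66 + 300 = 824.66 → round up

825 bags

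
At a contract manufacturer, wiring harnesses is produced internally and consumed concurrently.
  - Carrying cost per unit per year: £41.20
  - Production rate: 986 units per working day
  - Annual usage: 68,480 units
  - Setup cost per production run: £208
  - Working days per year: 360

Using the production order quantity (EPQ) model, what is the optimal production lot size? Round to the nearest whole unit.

926 units

Daily demand d = 68,480/360 = 190.222; p = 986; 1 − d/p = 0.80708
EPQ = √(2DS / (H(1 − d/p)))
    = √(2 × 68,480 × 208 / (41.2 × 0.80708)) ≈ 925.60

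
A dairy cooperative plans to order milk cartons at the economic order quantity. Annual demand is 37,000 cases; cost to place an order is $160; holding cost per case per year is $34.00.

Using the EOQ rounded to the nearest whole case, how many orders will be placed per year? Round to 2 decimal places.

Optimal lot size Q* = (2 × 37,000 × $160 / $34)^½ ≈ 590.11 → Q = 590
Orders per year = D/Q = 37,000 / 590 = 62.712

62.71 orders per year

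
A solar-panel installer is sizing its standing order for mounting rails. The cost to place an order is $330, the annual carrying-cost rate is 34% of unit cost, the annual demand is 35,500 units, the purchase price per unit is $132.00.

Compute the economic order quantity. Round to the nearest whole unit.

H = i·C = 0.34 × $132 = $44.8800 per unit-year
Q* = √(2·D·S / H) = √(2·35,500·330 / 44.88) = √522,058.8 ≈ 722.54

723 units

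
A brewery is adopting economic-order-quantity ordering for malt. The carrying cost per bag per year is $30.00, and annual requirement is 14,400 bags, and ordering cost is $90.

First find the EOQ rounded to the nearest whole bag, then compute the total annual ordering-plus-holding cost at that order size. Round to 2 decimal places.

Q* = √(2·D·S / H) = √(2·14,400·90 / 30) = √86,400.0 ≈ 293.94 → Q = 294 bags
Ordering: D/Q × S = 14,400/294 × $90 = $4,408.16
Holding:  Q/2 × H = 294/2 × $30 = $4,410.00
Total = $4,408.16 + $4,410.00 = $8,818.16

$8,818.16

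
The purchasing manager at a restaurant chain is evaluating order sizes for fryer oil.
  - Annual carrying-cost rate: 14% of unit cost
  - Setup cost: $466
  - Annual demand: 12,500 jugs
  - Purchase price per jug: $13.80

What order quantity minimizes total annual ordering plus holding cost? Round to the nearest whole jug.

2,456 jugs

Carrying cost H = $13.8 × 14% = $1.9320/jug/yr
Optimal lot size Q* = (2 × 12,500 × $466 / $1.932)^½ ≈ 2,455.61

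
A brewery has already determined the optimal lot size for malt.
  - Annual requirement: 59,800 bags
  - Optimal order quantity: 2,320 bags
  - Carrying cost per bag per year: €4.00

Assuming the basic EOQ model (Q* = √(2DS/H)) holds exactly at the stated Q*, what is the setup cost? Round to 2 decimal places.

Since Q* = (2DS/H)^½, squaring gives Q*²·H = 2DS.
S = Q²H / (2D) = 2,320² × 4 / (2 × 59,800) = 180.0134

€180.01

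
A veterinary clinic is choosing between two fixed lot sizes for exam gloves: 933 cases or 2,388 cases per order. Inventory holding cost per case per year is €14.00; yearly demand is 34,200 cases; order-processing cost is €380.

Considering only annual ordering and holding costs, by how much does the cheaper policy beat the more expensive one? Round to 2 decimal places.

€1,697.95

TC(Q) = (D/Q)S + (Q/2)H
TC(933) = (34,200/933)×380 + (933/2)×14 = €20,460.26
TC(2,388) = (34,200/2,388)×380 + (2,388/2)×14 = €22,158.21
|ΔTC| = |€20,460.26 − €22,158.21| = €1,697.95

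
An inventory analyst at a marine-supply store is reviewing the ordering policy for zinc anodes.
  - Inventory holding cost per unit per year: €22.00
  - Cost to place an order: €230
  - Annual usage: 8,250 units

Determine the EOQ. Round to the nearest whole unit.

Q* = √(2·D·S / H) = √(2·8,250·230 / 22) = √172,500.0 ≈ 415.33

415 units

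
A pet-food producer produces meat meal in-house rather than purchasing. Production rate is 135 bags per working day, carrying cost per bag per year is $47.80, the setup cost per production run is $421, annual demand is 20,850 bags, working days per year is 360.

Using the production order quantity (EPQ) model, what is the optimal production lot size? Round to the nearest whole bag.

802 bags

d = 20,850/360 = 57.9167 bags/day;  effective holding cost H(1 − d/p) = 47.8·(1 − 57.9167/135) = 27.29321
Q* = √(2DS / H_eff) = √(2·20,850·421 / 27.29321) ≈ 802.01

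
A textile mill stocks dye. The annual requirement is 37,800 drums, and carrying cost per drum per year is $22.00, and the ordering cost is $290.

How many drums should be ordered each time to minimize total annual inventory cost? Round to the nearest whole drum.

Optimal lot size Q* = (2 × 37,800 × $290 / $22)^½ ≈ 998.27

998 drums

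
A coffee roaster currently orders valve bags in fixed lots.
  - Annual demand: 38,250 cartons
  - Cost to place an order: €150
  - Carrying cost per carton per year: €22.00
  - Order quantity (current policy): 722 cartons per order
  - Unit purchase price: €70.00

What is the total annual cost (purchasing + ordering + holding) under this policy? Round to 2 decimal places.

€2,693,388.68

Ordering: D/Q × S = 38,250/722 × €150 = €7,946.68
Holding:  Q/2 × H = 722/2 × €22 = €7,942.00
Purchase cost = D·C = 38,250 × 70 = €2,677,500.00
Total = €7,946.68 + €7,942.00 + €2,677,500.00 = €2,693,388.68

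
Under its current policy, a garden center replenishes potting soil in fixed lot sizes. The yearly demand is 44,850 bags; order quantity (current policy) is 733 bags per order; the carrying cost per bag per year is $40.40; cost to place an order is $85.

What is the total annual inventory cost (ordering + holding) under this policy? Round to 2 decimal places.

$20,007.49

Orders/yr = 44,850/733 = 61.187; ordering cost = 61.187 × $85 = $5,200.89
Average inventory = 733/2 = 366.5; holding cost = 366.5 × $40.4 = $14,806.60
Total = $5,200.89 + $14,806.60 = $20,007.49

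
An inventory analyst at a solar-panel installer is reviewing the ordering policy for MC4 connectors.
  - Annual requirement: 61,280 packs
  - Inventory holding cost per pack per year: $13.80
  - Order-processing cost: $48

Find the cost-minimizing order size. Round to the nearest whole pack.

Q* = √(2·D·S / H) = √(2·61,280·48 / 13.8) = √426,295.7 ≈ 652.91

653 packs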